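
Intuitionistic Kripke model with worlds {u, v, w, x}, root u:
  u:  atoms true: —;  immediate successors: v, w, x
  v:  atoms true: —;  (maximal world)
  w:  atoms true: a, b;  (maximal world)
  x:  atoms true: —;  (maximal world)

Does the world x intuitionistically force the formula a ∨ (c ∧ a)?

No

x ⊮ a ∨ (c ∧ a): neither disjunct is forced at x.
x lacks atom a, so x ⊮ a.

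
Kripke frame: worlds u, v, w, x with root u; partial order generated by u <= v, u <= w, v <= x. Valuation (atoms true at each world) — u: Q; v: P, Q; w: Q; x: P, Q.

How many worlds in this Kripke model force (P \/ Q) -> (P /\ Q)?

2

u: does not force it — u ||-/- (P \/ Q) -> (P /\ Q): already at u itself, u ||- P \/ Q but u ||-/- P /\ Q.
v: forces it.
w: does not force it.
x: forces it.
Worlds forcing the formula: {v, x}.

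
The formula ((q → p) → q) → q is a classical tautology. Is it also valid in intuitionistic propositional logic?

No

This is Peirce's law, which is not intuitionistically valid.
A Kripke countermodel: worlds u0, u1; order generated by u0 ≤ u1; atoms true at each world — u0:{}; u1:{q}.
u0 ⊮ ((q → p) → q) → q: already at u0 itself, u0 ⊩ (q → p) → q but u0 ⊮ q.
u0 lacks atom q, so u0 ⊮ q.
So the root u0 does not force the formula.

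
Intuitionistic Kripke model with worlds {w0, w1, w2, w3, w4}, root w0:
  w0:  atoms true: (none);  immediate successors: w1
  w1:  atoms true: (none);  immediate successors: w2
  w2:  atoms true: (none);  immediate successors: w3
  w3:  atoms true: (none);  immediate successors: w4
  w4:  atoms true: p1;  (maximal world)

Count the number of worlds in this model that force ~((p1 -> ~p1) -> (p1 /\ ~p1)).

w0: does not force it — w0 ||-/- ~((p1 -> ~p1) -> (p1 /\ ~p1)) since w0 is accessible from w0 and w0 ||- (p1 -> ~p1) -> (p1 /\ ~p1).
w1: does not force it — w1 ||-/- ~((p1 -> ~p1) -> (p1 /\ ~p1)) since w1 is accessible from w1 and w1 ||- (p1 -> ~p1) -> (p1 /\ ~p1).
w2: does not force it — w2 ||-/- ~((p1 -> ~p1) -> (p1 /\ ~p1)) since w2 is accessible from w2 and w2 ||- (p1 -> ~p1) -> (p1 /\ ~p1).
w3: does not force it.
w4: does not force it.
Worlds forcing the formula: { }.

0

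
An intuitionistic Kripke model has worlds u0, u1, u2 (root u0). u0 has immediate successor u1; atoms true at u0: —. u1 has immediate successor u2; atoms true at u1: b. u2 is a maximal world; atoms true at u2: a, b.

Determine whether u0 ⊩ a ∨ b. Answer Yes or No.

No

u0 ⊮ a ∨ b: neither disjunct is forced at u0.
u0 lacks atom a, so u0 ⊮ a.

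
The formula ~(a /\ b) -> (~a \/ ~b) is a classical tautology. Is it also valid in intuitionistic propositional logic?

This is the constructively invalid direction of De Morgan's law for conjunction, which is not intuitionistically valid.
A Kripke countermodel: worlds u0, u1, u2; order generated by u0 <= u1, u0 <= u2; atoms true at each world — u0:{}; u1:{a}; u2:{b}.
u0 ||-/- ~(a /\ b) -> (~a \/ ~b): already at u0 itself, u0 ||- ~(a /\ b) but u0 ||-/- ~a \/ ~b.
u0 ||-/- ~a \/ ~b: neither disjunct is forced at u0.
u0 ||-/- ~a since u1 is accessible from u0 and u1 ||- a.
So the root u0 does not force the formula.

No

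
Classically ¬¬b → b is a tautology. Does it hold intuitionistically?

This is double-negation elimination, which is not intuitionistically valid.
A Kripke countermodel: worlds w0, w1; order generated by w0 ≤ w1; atoms true at each world — w0:{}; w1:{b}.
w0 ⊮ ¬¬b → b: already at w0 itself, w0 ⊩ ¬¬b but w0 ⊮ b.
w0 lacks atom b, so w0 ⊮ b.
So the root w0 does not force the formula.

No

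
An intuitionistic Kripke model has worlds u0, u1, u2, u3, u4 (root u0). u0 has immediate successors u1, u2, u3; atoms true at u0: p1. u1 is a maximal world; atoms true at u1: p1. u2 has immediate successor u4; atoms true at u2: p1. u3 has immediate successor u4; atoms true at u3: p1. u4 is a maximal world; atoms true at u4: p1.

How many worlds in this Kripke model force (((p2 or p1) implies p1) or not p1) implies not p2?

5

u0: forces it.
u1: forces it.
u2: forces it.
u3: forces it.
u4: forces it.
Worlds forcing the formula: {u0, u1, u2, u3, u4}.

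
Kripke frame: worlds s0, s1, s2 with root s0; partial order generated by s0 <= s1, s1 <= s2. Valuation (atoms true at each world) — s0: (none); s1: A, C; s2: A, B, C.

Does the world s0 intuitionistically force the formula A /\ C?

No

s0 ||-/- A /\ C since s0 fails A.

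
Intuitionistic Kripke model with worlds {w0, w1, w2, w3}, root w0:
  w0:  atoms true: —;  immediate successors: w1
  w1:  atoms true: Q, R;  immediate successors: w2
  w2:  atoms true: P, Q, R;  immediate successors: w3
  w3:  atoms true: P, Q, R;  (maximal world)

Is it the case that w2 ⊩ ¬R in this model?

No

w2 ⊮ ¬R since w2 is accessible from w2 and w2 ⊩ R.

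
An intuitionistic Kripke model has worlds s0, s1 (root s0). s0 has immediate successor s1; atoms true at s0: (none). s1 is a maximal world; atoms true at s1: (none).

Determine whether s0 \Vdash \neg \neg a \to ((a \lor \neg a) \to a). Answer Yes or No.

s0 \Vdash \neg \neg a \to ((a \lor \neg a) \to a) vacuously: no world accessible from s0 forces the antecedent \neg \neg a.

Yes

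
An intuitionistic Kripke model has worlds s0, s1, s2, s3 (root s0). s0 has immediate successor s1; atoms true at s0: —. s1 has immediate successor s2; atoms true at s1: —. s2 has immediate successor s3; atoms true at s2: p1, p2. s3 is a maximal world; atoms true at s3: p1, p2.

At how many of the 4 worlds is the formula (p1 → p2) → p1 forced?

2

s0: does not force it — s0 ⊮ (p1 → p2) → p1: already at s0 itself, s0 ⊩ p1 → p2 but s0 ⊮ p1.
s1: does not force it — s1 ⊮ (p1 → p2) → p1: already at s1 itself, s1 ⊩ p1 → p2 but s1 ⊮ p1.
s2: forces it.
s3: forces it.
Worlds forcing the formula: {s2, s3}.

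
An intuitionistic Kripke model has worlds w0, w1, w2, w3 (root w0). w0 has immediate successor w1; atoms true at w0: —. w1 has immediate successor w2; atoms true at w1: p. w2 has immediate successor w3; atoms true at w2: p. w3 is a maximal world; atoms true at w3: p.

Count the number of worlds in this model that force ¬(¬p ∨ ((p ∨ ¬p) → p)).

w0: does not force it — w0 ⊮ ¬(¬p ∨ ((p ∨ ¬p) → p)) since w0 is accessible from w0 and w0 ⊩ ¬p ∨ ((p ∨ ¬p) → p).
w1: does not force it — w1 ⊮ ¬(¬p ∨ ((p ∨ ¬p) → p)) since w1 is accessible from w1 and w1 ⊩ ¬p ∨ ((p ∨ ¬p) → p).
w2: does not force it — w2 ⊮ ¬(¬p ∨ ((p ∨ ¬p) → p)) since w2 is accessible from w2 and w2 ⊩ ¬p ∨ ((p ∨ ¬p) → p).
w3: does not force it.
Worlds forcing the formula: { }.

0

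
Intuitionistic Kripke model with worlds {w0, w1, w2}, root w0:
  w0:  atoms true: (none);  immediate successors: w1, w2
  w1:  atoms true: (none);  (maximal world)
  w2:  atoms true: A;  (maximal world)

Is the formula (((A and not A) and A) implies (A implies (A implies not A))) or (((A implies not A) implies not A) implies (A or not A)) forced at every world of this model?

w0 forces (((A and not A) and A) implies (A implies (A implies not A))) or (((A implies not A) implies not A) implies (A or not A)) via the disjunct ((A and not A) and A) implies (A implies (A implies not A)).
Since the root w0 forces (((A and not A) and A) implies (A implies (A implies not A))) or (((A implies not A) implies not A) implies (A or not A)) and forcing is persistent (monotone upward), every world forces it.

Yes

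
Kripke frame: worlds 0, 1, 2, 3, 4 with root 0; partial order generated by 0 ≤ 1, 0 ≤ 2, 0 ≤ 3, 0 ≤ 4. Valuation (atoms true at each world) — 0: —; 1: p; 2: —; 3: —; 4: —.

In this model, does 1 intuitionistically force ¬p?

No

1 ⊮ ¬p since 1 is accessible from 1 and 1 ⊩ p.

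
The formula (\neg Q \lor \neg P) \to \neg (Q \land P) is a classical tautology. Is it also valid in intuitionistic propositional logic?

Yes

This is a constructively valid De Morgan direction (disjunction of negations to negated conjunction), which is intuitionistically derivable.
If \neg Q holds at a world then no accessible world forces Q, hence none forces Q \land P; likewise for \neg P.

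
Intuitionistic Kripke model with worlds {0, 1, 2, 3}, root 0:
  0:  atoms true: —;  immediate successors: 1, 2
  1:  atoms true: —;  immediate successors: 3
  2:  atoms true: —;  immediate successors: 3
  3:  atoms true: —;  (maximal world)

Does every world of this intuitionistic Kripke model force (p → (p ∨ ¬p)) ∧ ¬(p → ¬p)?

Not every world: 0 ⊮ (p → (p ∨ ¬p)) ∧ ¬(p → ¬p).
0 ⊮ (p → (p ∨ ¬p)) ∧ ¬(p → ¬p) since 0 fails ¬(p → ¬p).

No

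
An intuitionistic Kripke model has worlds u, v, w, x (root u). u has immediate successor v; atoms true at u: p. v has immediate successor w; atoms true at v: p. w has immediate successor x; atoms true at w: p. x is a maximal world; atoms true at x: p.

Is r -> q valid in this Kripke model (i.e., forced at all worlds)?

u ||- r -> q vacuously: no world accessible from u forces the antecedent r.
Since the root u forces r -> q and forcing is persistent (monotone upward), every world forces it.

Yes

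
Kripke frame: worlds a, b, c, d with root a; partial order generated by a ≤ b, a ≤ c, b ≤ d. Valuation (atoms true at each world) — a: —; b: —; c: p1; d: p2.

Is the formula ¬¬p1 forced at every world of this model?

No

Not every world: a ⊮ ¬¬p1.
a ⊮ ¬¬p1 since b is accessible from a and b ⊩ ¬p1.
b ⊩ ¬p1: no world accessible from b forces p1.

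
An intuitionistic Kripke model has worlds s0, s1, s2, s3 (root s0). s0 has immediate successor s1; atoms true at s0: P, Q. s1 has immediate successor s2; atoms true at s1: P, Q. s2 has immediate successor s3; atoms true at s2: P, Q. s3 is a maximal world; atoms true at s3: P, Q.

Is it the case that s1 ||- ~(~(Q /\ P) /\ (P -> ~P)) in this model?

Yes

s1 ||- ~(~(Q /\ P) /\ (P -> ~P)): no world accessible from s1 forces ~(Q /\ P) /\ (P -> ~P).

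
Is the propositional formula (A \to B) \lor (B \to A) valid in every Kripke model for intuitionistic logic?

This is the Gödel–Dummett linearity axiom, which is not intuitionistically valid.
A Kripke countermodel: worlds 0, 1, 2; order generated by 0 \le 1, 0 \le 2; atoms true at each world — 0:{}; 1:{A}; 2:{B}.
0 \nVdash (A \to B) \lor (B \to A): neither disjunct is forced at 0.
0 \nVdash A \to B: at the accessible world 1, 1 \Vdash A but 1 \nVdash B.
1 lacks atom B, so 1 \nVdash B.
So the root 0 does not force the formula.

No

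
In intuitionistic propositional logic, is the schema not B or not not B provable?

This is the weak law of excluded middle, which is not intuitionistically valid.
A Kripke countermodel: worlds a, b, c; order generated by a <= b, a <= c; atoms true at each world — a:{}; b:{B}; c:{}.
a does not force not B or not not B: neither disjunct is forced at a.
a does not force not B since b is accessible from a and b forces B.
So the root a does not force the formula.

No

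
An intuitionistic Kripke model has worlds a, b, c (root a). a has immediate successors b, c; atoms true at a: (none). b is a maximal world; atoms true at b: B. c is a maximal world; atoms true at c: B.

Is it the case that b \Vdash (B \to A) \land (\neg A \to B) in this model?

b \nVdash (B \to A) \land (\neg A \to B) since b fails B \to A.

No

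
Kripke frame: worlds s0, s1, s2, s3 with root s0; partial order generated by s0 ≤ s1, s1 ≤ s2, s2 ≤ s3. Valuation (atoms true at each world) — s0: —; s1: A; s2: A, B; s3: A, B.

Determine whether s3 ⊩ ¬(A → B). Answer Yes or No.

s3 ⊮ ¬(A → B) since s3 is accessible from s3 and s3 ⊩ A → B.
s3 ⊩ A → B: every world accessible from s3 that forces A (namely s3) also forces B.

No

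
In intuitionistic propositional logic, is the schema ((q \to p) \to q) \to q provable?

This is Peirce's law, which is not intuitionistically valid.
A Kripke countermodel: worlds u0, u1; order generated by u0 \le u1; atoms true at each world — u0:{}; u1:{q}.
u0 \nVdash ((q \to p) \to q) \to q: already at u0 itself, u0 \Vdash (q \to p) \to q but u0 \nVdash q.
u0 lacks atom q, so u0 \nVdash q.
So the root u0 does not force the formula.

No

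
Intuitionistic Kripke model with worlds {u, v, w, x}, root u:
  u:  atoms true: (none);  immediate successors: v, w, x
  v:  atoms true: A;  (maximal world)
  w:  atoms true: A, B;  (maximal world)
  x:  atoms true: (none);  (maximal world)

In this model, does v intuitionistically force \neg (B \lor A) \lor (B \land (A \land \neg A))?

v \nVdash \neg (B \lor A) \lor (B \land (A \land \neg A)): neither disjunct is forced at v.
v \nVdash \neg (B \lor A) since v is accessible from v and v \Vdash B \lor A.
v \Vdash B \lor A via the disjunct A.

No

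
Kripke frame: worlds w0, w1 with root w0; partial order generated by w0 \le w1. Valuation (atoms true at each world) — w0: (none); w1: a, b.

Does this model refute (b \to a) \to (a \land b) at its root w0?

w0 \nVdash (b \to a) \to (a \land b): already at w0 itself, w0 \Vdash b \to a but w0 \nVdash a \land b.
w0 \nVdash a \land b since w0 fails a.
So the root w0 does not force (b \to a) \to (a \land b); the model is a countermodel.

Yes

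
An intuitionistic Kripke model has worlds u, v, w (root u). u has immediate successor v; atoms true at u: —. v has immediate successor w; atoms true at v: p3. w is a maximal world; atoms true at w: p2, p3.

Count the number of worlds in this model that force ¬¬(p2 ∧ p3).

u: forces it.
v: forces it.
w: forces it.
Worlds forcing the formula: {u, v, w}.

3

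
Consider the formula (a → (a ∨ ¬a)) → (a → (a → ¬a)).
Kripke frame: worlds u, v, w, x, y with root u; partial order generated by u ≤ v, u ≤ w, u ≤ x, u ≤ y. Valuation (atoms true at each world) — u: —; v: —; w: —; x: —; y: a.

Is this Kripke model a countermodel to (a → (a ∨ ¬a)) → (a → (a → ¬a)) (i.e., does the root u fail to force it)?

Yes

u ⊮ (a → (a ∨ ¬a)) → (a → (a → ¬a)): already at u itself, u ⊩ a → (a ∨ ¬a) but u ⊮ a → (a → ¬a).
u ⊮ a → (a → ¬a): at the accessible world y, y ⊩ a but y ⊮ a → ¬a.
y ⊮ a → ¬a: already at y itself, y ⊩ a but y ⊮ ¬a.
y ⊮ ¬a since y is accessible from y and y ⊩ a.
So the root u does not force (a → (a ∨ ¬a)) → (a → (a → ¬a)); the model is a countermodel.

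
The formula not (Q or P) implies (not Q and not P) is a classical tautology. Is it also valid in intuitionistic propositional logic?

Yes

This is a constructively valid De Morgan direction (negated disjunction to conjunction of negations), which is intuitionistically derivable.
From not (Q or P): if Q held then Q or P would, contradiction — so not Q; similarly not P.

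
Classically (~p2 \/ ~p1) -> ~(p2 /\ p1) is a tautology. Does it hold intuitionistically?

Yes

This is a constructively valid De Morgan direction (disjunction of negations to negated conjunction), which is intuitionistically derivable.
If ~p2 holds at a world then no accessible world forces p2, hence none forces p2 /\ p1; likewise for ~p1.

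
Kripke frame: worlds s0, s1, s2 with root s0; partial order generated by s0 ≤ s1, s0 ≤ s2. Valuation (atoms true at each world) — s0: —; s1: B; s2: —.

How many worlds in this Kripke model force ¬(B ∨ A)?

s0: does not force it — s0 ⊮ ¬(B ∨ A) since s1 is accessible from s0 and s1 ⊩ B ∨ A.
s1: does not force it — s1 ⊮ ¬(B ∨ A) since s1 is accessible from s1 and s1 ⊩ B ∨ A.
s2: forces it.
Worlds forcing the formula: {s2}.

1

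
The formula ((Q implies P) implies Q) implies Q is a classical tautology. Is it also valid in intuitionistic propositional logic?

This is Peirce's law, which is not intuitionistically valid.
A Kripke countermodel: worlds u, v; order generated by u <= v; atoms true at each world — u:{}; v:{Q}.
u does not force ((Q implies P) implies Q) implies Q: already at u itself, u forces (Q implies P) implies Q but u does not force Q.
u lacks atom Q, so u does not force Q.
So the root u does not force the formula.

No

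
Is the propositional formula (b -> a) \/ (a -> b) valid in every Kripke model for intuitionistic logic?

No

This is the Gödel–Dummett linearity axiom, which is not intuitionistically valid.
A Kripke countermodel: worlds w0, w1, w2; order generated by w0 <= w1, w0 <= w2; atoms true at each world — w0:{}; w1:{b}; w2:{a}.
w0 ||-/- (b -> a) \/ (a -> b): neither disjunct is forced at w0.
w0 ||-/- b -> a: at the accessible world w1, w1 ||- b but w1 ||-/- a.
w1 lacks atom a, so w1 ||-/- a.
So the root w0 does not force the formula.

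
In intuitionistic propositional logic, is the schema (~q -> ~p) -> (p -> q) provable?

This is the converse of contraposition, which is not intuitionistically valid.
A Kripke countermodel: worlds s0, s1; order generated by s0 <= s1; atoms true at each world — s0:{p}; s1:{p,q}.
s0 ||-/- (~q -> ~p) -> (p -> q): already at s0 itself, s0 ||- ~q -> ~p but s0 ||-/- p -> q.
s0 ||-/- p -> q: already at s0 itself, s0 ||- p but s0 ||-/- q.
s0 lacks atom q, so s0 ||-/- q.
So the root s0 does not force the formula.

No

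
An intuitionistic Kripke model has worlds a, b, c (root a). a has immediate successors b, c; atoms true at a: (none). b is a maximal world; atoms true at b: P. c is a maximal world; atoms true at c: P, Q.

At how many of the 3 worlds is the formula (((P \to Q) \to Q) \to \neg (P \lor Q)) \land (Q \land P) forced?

a: does not force it — a \nVdash (((P \to Q) \to Q) \to \neg (P \lor Q)) \land (Q \land P) since a fails ((P \to Q) \to Q) \to \neg (P \lor Q).
b: does not force it — b \nVdash (((P \to Q) \to Q) \to \neg (P \lor Q)) \land (Q \land P) since b fails ((P \to Q) \to Q) \to \neg (P \lor Q).
c: does not force it — c \nVdash (((P \to Q) \to Q) \to \neg (P \lor Q)) \land (Q \land P) since c fails ((P \to Q) \to Q) \to \neg (P \lor Q).
Worlds forcing the formula: { }.

0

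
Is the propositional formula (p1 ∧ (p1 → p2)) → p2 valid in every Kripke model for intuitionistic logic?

Yes

This is modus ponens in implicational form, which is intuitionistically derivable.
If a world forces p1 and p1 → p2, then applying the implication at that world (which is accessible from itself) gives p2.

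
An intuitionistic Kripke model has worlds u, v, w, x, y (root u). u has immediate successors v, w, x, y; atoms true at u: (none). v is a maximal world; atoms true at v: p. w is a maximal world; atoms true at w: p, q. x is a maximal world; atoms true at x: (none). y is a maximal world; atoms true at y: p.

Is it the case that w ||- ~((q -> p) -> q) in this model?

No

w ||-/- ~((q -> p) -> q) since w is accessible from w and w ||- (q -> p) -> q.
w ||- (q -> p) -> q: every world accessible from w that forces q -> p (namely w) also forces q.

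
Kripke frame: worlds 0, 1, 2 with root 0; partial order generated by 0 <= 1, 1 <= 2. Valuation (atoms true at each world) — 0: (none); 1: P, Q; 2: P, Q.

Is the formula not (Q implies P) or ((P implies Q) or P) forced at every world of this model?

Yes

0 forces not (Q implies P) or ((P implies Q) or P) via the disjunct (P implies Q) or P.
Since the root 0 forces not (Q implies P) or ((P implies Q) or P) and forcing is persistent (monotone upward), every world forces it.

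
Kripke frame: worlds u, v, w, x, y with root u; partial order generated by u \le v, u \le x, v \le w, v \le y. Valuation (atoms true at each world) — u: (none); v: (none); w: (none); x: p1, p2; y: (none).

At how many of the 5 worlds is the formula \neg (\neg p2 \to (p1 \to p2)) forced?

0

u: does not force it — u \nVdash \neg (\neg p2 \to (p1 \to p2)) since u is accessible from u and u \Vdash \neg p2 \to (p1 \to p2).
v: does not force it.
w: does not force it.
x: does not force it.
y: does not force it.
Worlds forcing the formula: { }.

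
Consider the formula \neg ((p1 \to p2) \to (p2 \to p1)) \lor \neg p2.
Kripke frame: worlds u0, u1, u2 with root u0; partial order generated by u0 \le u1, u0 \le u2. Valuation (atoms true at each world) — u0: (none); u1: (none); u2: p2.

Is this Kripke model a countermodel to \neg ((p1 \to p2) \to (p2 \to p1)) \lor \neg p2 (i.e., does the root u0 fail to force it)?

Yes

u0 \nVdash \neg ((p1 \to p2) \to (p2 \to p1)) \lor \neg p2: neither disjunct is forced at u0.
u0 \nVdash \neg ((p1 \to p2) \to (p2 \to p1)) since u1 is accessible from u0 and u1 \Vdash (p1 \to p2) \to (p2 \to p1).
u1 \Vdash (p1 \to p2) \to (p2 \to p1): every world accessible from u1 that forces p1 \to p2 (namely u1) also forces p2 \to p1.
So the root u0 does not force \neg ((p1 \to p2) \to (p2 \to p1)) \lor \neg p2; the model is a countermodel.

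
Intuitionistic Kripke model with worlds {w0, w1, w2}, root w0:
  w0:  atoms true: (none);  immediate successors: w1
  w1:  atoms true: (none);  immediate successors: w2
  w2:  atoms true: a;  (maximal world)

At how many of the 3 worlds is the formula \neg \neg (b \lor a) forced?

3

w0: forces it.
w1: forces it.
w2: forces it.
Worlds forcing the formula: {w0, w1, w2}.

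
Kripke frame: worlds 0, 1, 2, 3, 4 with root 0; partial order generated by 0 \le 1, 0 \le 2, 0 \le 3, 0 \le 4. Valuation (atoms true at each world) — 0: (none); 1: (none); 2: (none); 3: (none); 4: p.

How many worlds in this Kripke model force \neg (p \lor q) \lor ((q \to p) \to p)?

0: does not force it — 0 \nVdash \neg (p \lor q) \lor ((q \to p) \to p): neither disjunct is forced at 0.
1: forces it.
2: forces it.
3: forces it.
4: forces it.
Worlds forcing the formula: {1, 2, 3, 4}.

4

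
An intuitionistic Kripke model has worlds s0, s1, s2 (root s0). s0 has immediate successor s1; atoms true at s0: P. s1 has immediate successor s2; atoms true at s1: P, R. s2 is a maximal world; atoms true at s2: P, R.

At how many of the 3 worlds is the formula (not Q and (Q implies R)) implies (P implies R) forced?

s0: does not force it — s0 does not force (not Q and (Q implies R)) implies (P implies R): already at s0 itself, s0 forces not Q and (Q implies R) but s0 does not force P implies R.
s1: forces it.
s2: forces it.
Worlds forcing the formula: {s1, s2}.

2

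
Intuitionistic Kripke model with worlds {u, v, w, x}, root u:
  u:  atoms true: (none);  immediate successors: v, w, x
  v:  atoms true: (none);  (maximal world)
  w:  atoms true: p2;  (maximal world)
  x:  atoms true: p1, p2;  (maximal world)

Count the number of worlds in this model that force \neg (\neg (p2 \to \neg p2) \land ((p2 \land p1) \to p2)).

u: does not force it — u \nVdash \neg (\neg (p2 \to \neg p2) \land ((p2 \land p1) \to p2)) since w is accessible from u and w \Vdash \neg (p2 \to \neg p2) \land ((p2 \land p1) \to p2).
v: forces it.
w: does not force it — w \nVdash \neg (\neg (p2 \to \neg p2) \land ((p2 \land p1) \to p2)) since w is accessible from w and w \Vdash \neg (p2 \to \neg p2) \land ((p2 \land p1) \to p2).
x: does not force it — x \nVdash \neg (\neg (p2 \to \neg p2) \land ((p2 \land p1) \to p2)) since x is accessible from x and x \Vdash \neg (p2 \to \neg p2) \land ((p2 \land p1) \to p2).
Worlds forcing the formula: {v}.

1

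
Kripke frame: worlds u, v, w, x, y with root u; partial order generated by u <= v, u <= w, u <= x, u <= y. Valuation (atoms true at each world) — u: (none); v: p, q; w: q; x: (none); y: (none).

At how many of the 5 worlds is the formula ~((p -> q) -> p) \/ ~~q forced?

4

u: does not force it — u ||-/- ~((p -> q) -> p) \/ ~~q: neither disjunct is forced at u.
v: forces it.
w: forces it.
x: forces it.
y: forces it.
Worlds forcing the formula: {v, w, x, y}.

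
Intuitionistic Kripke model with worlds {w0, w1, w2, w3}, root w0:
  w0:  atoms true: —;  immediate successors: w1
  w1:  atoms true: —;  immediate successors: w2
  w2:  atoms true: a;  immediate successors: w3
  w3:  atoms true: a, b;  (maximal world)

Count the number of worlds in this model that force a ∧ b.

w0: does not force it — w0 ⊮ a ∧ b since w0 fails a.
w1: does not force it.
w2: does not force it.
w3: forces it.
Worlds forcing the formula: {w3}.

1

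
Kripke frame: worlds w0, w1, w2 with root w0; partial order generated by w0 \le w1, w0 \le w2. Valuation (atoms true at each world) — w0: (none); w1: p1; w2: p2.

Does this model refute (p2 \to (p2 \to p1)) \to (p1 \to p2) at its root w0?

Yes

w0 \nVdash (p2 \to (p2 \to p1)) \to (p1 \to p2): at the accessible world w1, w1 \Vdash p2 \to (p2 \to p1) but w1 \nVdash p1 \to p2.
w1 \nVdash p1 \to p2: already at w1 itself, w1 \Vdash p1 but w1 \nVdash p2.
w1 lacks atom p2, so w1 \nVdash p2.
So the root w0 does not force (p2 \to (p2 \to p1)) \to (p1 \to p2); the model is a countermodel.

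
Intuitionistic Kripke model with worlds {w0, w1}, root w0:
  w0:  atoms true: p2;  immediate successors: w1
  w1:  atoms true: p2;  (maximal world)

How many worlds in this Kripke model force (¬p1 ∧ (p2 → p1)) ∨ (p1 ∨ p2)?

2

w0: forces it.
w1: forces it.
Worlds forcing the formula: {w0, w1}.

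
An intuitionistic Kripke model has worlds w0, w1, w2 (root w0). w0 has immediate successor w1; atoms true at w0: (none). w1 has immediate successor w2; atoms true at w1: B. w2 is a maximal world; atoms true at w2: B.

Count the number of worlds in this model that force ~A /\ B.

w0: does not force it — w0 ||-/- ~A /\ B since w0 fails B.
w1: forces it.
w2: forces it.
Worlds forcing the formula: {w1, w2}.

2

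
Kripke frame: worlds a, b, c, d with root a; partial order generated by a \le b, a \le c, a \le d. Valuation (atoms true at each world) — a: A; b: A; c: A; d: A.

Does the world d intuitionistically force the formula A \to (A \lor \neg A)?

d \Vdash A \to (A \lor \neg A): every world accessible from d that forces A (namely d) also forces A \lor \neg A.

Yes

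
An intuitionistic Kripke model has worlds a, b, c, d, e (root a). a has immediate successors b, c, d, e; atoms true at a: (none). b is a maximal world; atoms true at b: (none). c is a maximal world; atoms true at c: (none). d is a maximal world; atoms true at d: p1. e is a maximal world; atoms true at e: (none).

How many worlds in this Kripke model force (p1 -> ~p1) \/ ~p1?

3

a: does not force it — a ||-/- (p1 -> ~p1) \/ ~p1: neither disjunct is forced at a.
b: forces it.
c: forces it.
d: does not force it — d ||-/- (p1 -> ~p1) \/ ~p1: neither disjunct is forced at d.
e: forces it.
Worlds forcing the formula: {b, c, e}.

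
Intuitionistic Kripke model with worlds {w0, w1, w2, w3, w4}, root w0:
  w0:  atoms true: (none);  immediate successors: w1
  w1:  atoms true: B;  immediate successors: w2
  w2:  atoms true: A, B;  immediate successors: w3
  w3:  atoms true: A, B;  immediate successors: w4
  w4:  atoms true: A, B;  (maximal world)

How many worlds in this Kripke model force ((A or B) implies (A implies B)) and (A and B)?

w0: does not force it — w0 does not force ((A or B) implies (A implies B)) and (A and B) since w0 fails A and B.
w1: does not force it — w1 does not force ((A or B) implies (A implies B)) and (A and B) since w1 fails A and B.
w2: forces it.
w3: forces it.
w4: forces it.
Worlds forcing the formula: {w2, w3, w4}.

3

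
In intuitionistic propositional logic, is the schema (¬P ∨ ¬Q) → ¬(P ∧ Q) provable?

This is a constructively valid De Morgan direction (disjunction of negations to negated conjunction), which is intuitionistically derivable.
If ¬P holds at a world then no accessible world forces P, hence none forces P ∧ Q; likewise for ¬Q.

Yes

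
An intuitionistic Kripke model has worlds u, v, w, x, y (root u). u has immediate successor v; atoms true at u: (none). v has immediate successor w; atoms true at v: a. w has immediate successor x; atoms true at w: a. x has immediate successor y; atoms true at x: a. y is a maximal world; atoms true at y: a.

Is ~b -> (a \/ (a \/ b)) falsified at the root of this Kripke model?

u ||-/- ~b -> (a \/ (a \/ b)): already at u itself, u ||- ~b but u ||-/- a \/ (a \/ b).
u ||-/- a \/ (a \/ b): neither disjunct is forced at u.
u lacks atom a, so u ||-/- a.
So the root u does not force ~b -> (a \/ (a \/ b)); the model is a countermodel.

Yes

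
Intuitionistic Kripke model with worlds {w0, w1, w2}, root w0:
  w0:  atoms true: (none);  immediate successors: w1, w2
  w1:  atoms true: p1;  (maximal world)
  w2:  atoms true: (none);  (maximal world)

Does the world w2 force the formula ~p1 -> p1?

w2 ||-/- ~p1 -> p1: already at w2 itself, w2 ||- ~p1 but w2 ||-/- p1.
w2 lacks atom p1, so w2 ||-/- p1.

No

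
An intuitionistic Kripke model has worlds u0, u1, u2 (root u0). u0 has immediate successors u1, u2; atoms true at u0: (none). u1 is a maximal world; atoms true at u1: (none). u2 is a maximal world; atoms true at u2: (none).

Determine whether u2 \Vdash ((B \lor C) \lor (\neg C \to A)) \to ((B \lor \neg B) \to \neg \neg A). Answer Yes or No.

Yes

u2 \Vdash ((B \lor C) \lor (\neg C \to A)) \to ((B \lor \neg B) \to \neg \neg A) vacuously: no world accessible from u2 forces the antecedent (B \lor C) \lor (\neg C \to A).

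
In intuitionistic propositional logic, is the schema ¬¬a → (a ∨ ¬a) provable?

This is a variant of double-negation elimination (deriving excluded middle from double negation), which is not intuitionistically valid.
A Kripke countermodel: worlds u, v; order generated by u ≤ v; atoms true at each world — u:{}; v:{a}.
u ⊮ ¬¬a → (a ∨ ¬a): already at u itself, u ⊩ ¬¬a but u ⊮ a ∨ ¬a.
u ⊮ a ∨ ¬a: neither disjunct is forced at u.
u lacks atom a, so u ⊮ a.
So the root u does not force the formula.

No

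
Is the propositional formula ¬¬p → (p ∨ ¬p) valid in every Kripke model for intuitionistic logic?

No

This is a variant of double-negation elimination (deriving excluded middle from double negation), which is not intuitionistically valid.
A Kripke countermodel: worlds s0, s1; order generated by s0 ≤ s1; atoms true at each world — s0:{}; s1:{p}.
s0 ⊮ ¬¬p → (p ∨ ¬p): already at s0 itself, s0 ⊩ ¬¬p but s0 ⊮ p ∨ ¬p.
s0 ⊮ p ∨ ¬p: neither disjunct is forced at s0.
s0 lacks atom p, so s0 ⊮ p.
So the root s0 does not force the formula.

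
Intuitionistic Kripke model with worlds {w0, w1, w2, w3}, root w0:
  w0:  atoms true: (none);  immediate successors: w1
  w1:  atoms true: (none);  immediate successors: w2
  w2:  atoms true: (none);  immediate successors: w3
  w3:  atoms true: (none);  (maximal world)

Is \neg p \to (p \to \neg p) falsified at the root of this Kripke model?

w0 \Vdash \neg p \to (p \to \neg p): every world accessible from w0 that forces \neg p (namely w0, w1, w2, w3) also forces p \to \neg p.
So the root w0 forces \neg p \to (p \to \neg p); the model is not a countermodel.

No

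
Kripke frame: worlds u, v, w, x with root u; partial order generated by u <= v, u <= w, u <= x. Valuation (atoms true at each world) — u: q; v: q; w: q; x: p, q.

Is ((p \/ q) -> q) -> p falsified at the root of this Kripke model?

u ||-/- ((p \/ q) -> q) -> p: already at u itself, u ||- (p \/ q) -> q but u ||-/- p.
u lacks atom p, so u ||-/- p.
So the root u does not force ((p \/ q) -> q) -> p; the model is a countermodel.

Yes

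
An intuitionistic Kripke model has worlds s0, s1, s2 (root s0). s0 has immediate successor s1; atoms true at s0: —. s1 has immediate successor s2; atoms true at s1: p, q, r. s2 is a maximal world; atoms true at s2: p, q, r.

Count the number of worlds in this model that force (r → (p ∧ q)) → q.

2

s0: does not force it — s0 ⊮ (r → (p ∧ q)) → q: already at s0 itself, s0 ⊩ r → (p ∧ q) but s0 ⊮ q.
s1: forces it.
s2: forces it.
Worlds forcing the formula: {s1, s2}.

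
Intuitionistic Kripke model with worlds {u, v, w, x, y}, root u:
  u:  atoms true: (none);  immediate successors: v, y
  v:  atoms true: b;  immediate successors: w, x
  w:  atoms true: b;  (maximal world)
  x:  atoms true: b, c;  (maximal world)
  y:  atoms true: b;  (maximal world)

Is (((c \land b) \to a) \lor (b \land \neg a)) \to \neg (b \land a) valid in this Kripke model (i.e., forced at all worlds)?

Yes

u \Vdash (((c \land b) \to a) \lor (b \land \neg a)) \to \neg (b \land a): every world accessible from u that forces ((c \land b) \to a) \lor (b \land \neg a) (namely v, w, x, y) also forces \neg (b \land a).
Since the root u forces (((c \land b) \to a) \lor (b \land \neg a)) \to \neg (b \land a) and forcing is persistent (monotone upward), every world forces it.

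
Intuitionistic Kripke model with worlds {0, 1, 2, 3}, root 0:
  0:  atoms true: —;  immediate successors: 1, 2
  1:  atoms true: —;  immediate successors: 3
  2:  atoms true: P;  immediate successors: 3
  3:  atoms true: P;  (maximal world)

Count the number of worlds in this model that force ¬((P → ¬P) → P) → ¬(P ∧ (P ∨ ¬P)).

4

0: forces it.
1: forces it.
2: forces it.
3: forces it.
Worlds forcing the formula: {0, 1, 2, 3}.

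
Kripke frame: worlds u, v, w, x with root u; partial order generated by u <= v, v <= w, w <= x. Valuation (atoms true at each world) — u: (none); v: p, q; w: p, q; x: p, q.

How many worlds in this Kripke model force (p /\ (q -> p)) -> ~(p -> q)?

u: does not force it — u ||-/- (p /\ (q -> p)) -> ~(p -> q): at the accessible world v, v ||- p /\ (q -> p) but v ||-/- ~(p -> q).
v: does not force it — v ||-/- (p /\ (q -> p)) -> ~(p -> q): already at v itself, v ||- p /\ (q -> p) but v ||-/- ~(p -> q).
w: does not force it.
x: does not force it.
Worlds forcing the formula: { }.

0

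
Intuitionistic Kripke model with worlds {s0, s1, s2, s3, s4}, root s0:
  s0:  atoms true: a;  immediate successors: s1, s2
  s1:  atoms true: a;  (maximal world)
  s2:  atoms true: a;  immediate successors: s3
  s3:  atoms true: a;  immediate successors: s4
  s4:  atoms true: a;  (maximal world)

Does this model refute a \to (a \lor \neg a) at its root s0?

No

s0 \Vdash a \to (a \lor \neg a): every world accessible from s0 that forces a (namely s0, s1, s2, s3, s4) also forces a \lor \neg a.
So the root s0 forces a \to (a \lor \neg a); the model is not a countermodel.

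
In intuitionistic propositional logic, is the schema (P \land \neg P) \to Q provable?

This is an instance of ex falso quodlibet, which is intuitionistically derivable.
No world can force both P and \neg P, so the antecedent P \land \neg P is never forced and the implication holds vacuously at every world.

Yes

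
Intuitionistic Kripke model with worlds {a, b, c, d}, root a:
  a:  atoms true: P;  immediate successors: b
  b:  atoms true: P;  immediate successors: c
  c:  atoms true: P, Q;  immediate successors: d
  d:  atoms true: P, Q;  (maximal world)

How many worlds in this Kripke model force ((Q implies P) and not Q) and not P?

0

a: does not force it — a does not force ((Q implies P) and not Q) and not P since a fails (Q implies P) and not Q.
b: does not force it — b does not force ((Q implies P) and not Q) and not P since b fails (Q implies P) and not Q.
c: does not force it.
d: does not force it.
Worlds forcing the formula: { }.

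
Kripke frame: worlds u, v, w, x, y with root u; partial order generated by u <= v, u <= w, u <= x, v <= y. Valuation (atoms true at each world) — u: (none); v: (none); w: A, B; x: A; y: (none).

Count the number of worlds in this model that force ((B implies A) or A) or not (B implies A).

u: forces it.
v: forces it.
w: forces it.
x: forces it.
y: forces it.
Worlds forcing the formula: {u, v, w, x, y}.

5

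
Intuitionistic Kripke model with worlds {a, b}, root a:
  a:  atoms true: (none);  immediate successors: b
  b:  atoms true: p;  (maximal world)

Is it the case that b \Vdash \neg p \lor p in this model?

Yes

b \Vdash \neg p \lor p via the disjunct p.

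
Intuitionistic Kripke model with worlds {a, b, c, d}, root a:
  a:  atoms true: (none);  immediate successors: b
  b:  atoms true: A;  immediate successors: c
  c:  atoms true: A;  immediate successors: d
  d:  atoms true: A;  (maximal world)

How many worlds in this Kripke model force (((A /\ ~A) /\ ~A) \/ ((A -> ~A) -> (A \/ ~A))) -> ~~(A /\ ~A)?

a: does not force it — a ||-/- (((A /\ ~A) /\ ~A) \/ ((A -> ~A) -> (A \/ ~A))) -> ~~(A /\ ~A): already at a itself, a ||- ((A /\ ~A) /\ ~A) \/ ((A -> ~A) -> (A \/ ~A)) but a ||-/- ~~(A /\ ~A).
b: does not force it — b ||-/- (((A /\ ~A) /\ ~A) \/ ((A -> ~A) -> (A \/ ~A))) -> ~~(A /\ ~A): already at b itself, b ||- ((A /\ ~A) /\ ~A) \/ ((A -> ~A) -> (A \/ ~A)) but b ||-/- ~~(A /\ ~A).
c: does not force it — c ||-/- (((A /\ ~A) /\ ~A) \/ ((A -> ~A) -> (A \/ ~A))) -> ~~(A /\ ~A): already at c itself, c ||- ((A /\ ~A) /\ ~A) \/ ((A -> ~A) -> (A \/ ~A)) but c ||-/- ~~(A /\ ~A).
d: does not force it.
Worlds forcing the formula: { }.

0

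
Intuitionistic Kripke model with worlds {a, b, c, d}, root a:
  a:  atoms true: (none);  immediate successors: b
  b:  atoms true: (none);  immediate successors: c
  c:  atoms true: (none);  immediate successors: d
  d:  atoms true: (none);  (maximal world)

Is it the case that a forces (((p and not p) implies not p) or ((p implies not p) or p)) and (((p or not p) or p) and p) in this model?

a does not force (((p and not p) implies not p) or ((p implies not p) or p)) and (((p or not p) or p) and p) since a fails ((p or not p) or p) and p.

No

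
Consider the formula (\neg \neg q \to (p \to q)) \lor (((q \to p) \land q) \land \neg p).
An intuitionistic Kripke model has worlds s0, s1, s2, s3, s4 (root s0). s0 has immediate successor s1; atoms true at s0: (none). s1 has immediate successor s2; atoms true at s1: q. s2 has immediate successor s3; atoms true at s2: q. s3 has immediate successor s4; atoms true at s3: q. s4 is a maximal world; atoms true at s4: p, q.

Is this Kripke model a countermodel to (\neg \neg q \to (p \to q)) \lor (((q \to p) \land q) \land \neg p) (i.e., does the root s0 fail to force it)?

No

s0 \Vdash (\neg \neg q \to (p \to q)) \lor (((q \to p) \land q) \land \neg p) via the disjunct \neg \neg q \to (p \to q).
So the root s0 forces (\neg \neg q \to (p \to q)) \lor (((q \to p) \land q) \land \neg p); the model is not a countermodel.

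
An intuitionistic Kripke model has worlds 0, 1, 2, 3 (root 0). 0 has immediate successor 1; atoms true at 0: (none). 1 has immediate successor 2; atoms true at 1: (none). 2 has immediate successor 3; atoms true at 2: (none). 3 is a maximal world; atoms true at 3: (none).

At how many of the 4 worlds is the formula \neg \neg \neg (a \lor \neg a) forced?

0: does not force it — 0 \nVdash \neg \neg \neg (a \lor \neg a) since 0 is accessible from 0 and 0 \Vdash \neg \neg (a \lor \neg a).
1: does not force it.
2: does not force it.
3: does not force it.
Worlds forcing the formula: { }.

0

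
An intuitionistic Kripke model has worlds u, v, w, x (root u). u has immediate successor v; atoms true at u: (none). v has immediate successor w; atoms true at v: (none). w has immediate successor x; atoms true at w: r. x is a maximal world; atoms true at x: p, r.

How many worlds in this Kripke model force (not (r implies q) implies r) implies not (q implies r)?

u: does not force it — u does not force (not (r implies q) implies r) implies not (q implies r): at the accessible world w, w forces not (r implies q) implies r but w does not force not (q implies r).
v: does not force it — v does not force (not (r implies q) implies r) implies not (q implies r): at the accessible world w, w forces not (r implies q) implies r but w does not force not (q implies r).
w: does not force it.
x: does not force it.
Worlds forcing the formula: { }.

0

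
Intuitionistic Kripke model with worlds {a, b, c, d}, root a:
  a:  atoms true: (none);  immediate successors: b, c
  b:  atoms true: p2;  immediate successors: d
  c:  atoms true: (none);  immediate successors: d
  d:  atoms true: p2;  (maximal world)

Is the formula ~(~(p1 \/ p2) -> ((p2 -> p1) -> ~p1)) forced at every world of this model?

No

Not every world: a ||-/- ~(~(p1 \/ p2) -> ((p2 -> p1) -> ~p1)).
a ||-/- ~(~(p1 \/ p2) -> ((p2 -> p1) -> ~p1)) since a is accessible from a and a ||- ~(p1 \/ p2) -> ((p2 -> p1) -> ~p1).
a ||- ~(p1 \/ p2) -> ((p2 -> p1) -> ~p1) vacuously: no world accessible from a forces the antecedent ~(p1 \/ p2).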